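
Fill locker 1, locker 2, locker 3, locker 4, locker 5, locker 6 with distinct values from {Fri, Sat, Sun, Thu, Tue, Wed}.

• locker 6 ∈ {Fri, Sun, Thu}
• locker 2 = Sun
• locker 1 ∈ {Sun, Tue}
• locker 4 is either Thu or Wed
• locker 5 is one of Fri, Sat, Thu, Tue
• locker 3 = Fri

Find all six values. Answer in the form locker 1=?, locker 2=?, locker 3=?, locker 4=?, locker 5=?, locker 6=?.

locker 2 has just one choice, so locker 2 = Sun. Strike Sun from locker 1, locker 6.
locker 3 must be Fri (only option left). So locker 5, locker 6 can't be Fri.
locker 6 must be Thu (only option left). Eliminate Thu elsewhere: locker 4, locker 5.
locker 1 must be Tue (only option left). Remove Tue from locker 5.
That leaves locker 4 = Wed.
locker 5's domain is down to {Sat}, so locker 5 = Sat.

locker 1=Tue, locker 2=Sun, locker 3=Fri, locker 4=Wed, locker 5=Sat, locker 6=Thu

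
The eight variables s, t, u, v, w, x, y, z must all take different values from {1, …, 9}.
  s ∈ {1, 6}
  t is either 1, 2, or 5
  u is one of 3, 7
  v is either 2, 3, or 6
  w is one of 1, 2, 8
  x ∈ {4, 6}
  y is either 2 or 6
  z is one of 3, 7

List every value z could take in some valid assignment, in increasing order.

The 8 variables together cover exactly {1, 2, 3, 4, 5, 6, 7, 8} — 8 values for 8 variables — and 4 appears only in x's list, so x = 4.
The 7 still-open variables together cover exactly {1, 2, 3, 5, 6, 7, 8} — 7 values for 7 variables — and 5 appears only in t's list, so t = 5.
The 6 still-open variables together cover exactly {1, 2, 3, 6, 7, 8} — 6 values for 6 variables — and 8 appears only in w's list, so w = 8.
The 5 still-open variables together cover exactly {1, 2, 3, 6, 7} — 5 values for 5 variables — and 1 appears only in s's list, so s = 1.
u and z share exactly the 2 values {3, 7}; by pigeonhole those values go to them, so strike 3, 7 from v.
No further eliminations apply; z can still be any of 3, 7.

3, 7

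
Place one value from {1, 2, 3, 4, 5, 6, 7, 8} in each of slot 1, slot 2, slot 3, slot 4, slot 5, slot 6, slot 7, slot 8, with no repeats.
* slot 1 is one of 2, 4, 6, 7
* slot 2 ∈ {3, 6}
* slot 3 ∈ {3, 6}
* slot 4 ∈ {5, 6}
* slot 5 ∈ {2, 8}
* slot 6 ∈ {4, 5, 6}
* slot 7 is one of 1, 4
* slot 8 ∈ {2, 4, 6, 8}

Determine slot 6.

4

The 8 variables together cover exactly {1, 2, 3, 4, 5, 6, 7, 8} — 8 values for 8 variables — and 1 appears only in slot 7's list, so slot 7 = 1.
The 7 still-open variables draw from only 7 values {2, 3, 4, 5, 6, 7, 8}, so each is used; only slot 1 can be 7, hence slot 1 = 7.
The 2 variables slot 2 and slot 3 are confined to {3, 6}, which locks those values in; drop them from slot 4, slot 6, slot 8.
slot 4's domain is down to {5}, so slot 4 = 5. So slot 6 can't be 5.
So slot 6 = 4.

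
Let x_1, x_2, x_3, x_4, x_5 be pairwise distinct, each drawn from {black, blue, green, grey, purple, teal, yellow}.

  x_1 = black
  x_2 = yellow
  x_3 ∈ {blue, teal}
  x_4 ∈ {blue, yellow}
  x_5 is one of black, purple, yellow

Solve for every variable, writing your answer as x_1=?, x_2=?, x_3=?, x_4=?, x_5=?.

x_1 has just one choice, so x_1 = black. Remove black from x_5.
x_2's domain is down to {yellow}, so x_2 = yellow. So x_4, x_5 can't be yellow.
x_4's domain is down to {blue}, so x_4 = blue. Strike blue from x_3.
x_5 has just one choice, so x_5 = purple.
x_3's domain is down to {teal}, so x_3 = teal.

x_1=black, x_2=yellow, x_3=teal, x_4=blue, x_5=purple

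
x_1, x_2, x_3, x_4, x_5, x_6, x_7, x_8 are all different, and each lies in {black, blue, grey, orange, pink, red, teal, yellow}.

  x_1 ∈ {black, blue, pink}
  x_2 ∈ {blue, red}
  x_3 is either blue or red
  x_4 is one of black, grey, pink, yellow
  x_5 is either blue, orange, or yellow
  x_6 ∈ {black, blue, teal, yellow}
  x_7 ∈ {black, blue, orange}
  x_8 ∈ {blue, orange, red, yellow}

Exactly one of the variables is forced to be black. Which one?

x_7

The 8 variables draw from only 8 values {black, blue, grey, orange, pink, red, teal, yellow}, so each is used; only x_4 can be grey, hence x_4 = grey.
The 7 still-open variables together cover exactly {black, blue, orange, pink, red, teal, yellow} — 7 values for 7 variables — and pink appears only in x_1's list, so x_1 = pink.
The 6 still-open variables together cover exactly {black, blue, orange, red, teal, yellow} — 6 values for 6 variables — and teal appears only in x_6's list, so x_6 = teal.
Among the 5 still-open variables, black fits only x_7 (and all 5 values in {black, blue, orange, red, yellow} must be used), so x_7 = black.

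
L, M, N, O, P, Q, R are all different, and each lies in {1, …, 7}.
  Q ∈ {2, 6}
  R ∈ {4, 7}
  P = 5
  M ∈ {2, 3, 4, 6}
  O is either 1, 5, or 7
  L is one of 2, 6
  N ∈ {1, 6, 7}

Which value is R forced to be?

4

P has just one choice, so P = 5. Strike 5 from O.
The 6 still-open variables together cover exactly {1, 2, 3, 4, 6, 7} — 6 values for 6 variables — and 3 appears only in M's list, so M = 3.
The 5 still-open variables draw from only 5 values {1, 2, 4, 6, 7}, so each is used; only R can be 4, hence R = 4.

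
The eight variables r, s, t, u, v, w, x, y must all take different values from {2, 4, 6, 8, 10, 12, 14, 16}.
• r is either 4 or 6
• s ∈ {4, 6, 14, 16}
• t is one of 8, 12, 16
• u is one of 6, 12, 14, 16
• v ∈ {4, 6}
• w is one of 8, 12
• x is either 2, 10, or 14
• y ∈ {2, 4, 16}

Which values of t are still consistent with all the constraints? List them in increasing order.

The 8 variables draw from only 8 values {2, 4, 6, 8, 10, 12, 14, 16}, so each is used; only x can be 10, hence x = 10.
Among the 7 still-open variables, 2 fits only y (and all 7 values in {2, 4, 6, 8, 12, 14, 16} must be used), so y = 2.
r and v between them cover only {4, 6} — a naked pair. Remove those values from s, u.
No further eliminations apply; t can still be any of 8, 12, 16.

8, 12, 16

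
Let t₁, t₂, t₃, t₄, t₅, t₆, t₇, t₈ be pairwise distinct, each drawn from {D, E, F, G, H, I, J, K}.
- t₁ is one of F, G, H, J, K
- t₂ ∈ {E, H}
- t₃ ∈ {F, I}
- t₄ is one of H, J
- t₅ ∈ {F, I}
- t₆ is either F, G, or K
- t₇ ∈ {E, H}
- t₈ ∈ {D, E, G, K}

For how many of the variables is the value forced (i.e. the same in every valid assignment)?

2

The 8 variables together cover exactly {D, E, F, G, H, I, J, K} — 8 values for 8 variables — and D appears only in t₈'s list, so t₈ = D.
t₂ and t₇ between them cover only {E, H} — a naked pair. Remove those values from t₁, t₄.
t₄ has just one choice, so t₄ = J. Eliminate J elsewhere: t₁.
t₃ and t₅ between them cover only {F, I} — a naked pair. Remove those values from t₁, t₆.
Determined: t₄=J, t₈=D. The other variables each still have more than one consistent value. That makes 2.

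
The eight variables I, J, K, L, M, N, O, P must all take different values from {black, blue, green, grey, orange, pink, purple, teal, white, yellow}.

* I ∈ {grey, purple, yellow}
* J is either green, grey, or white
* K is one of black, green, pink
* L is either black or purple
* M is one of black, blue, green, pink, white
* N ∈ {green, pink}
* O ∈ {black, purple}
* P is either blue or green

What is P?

The 8 variables together cover exactly {black, blue, green, grey, pink, purple, white, yellow} — 8 values for 8 variables — and yellow appears only in I's list, so I = yellow.
The 7 still-open variables together cover exactly {black, blue, green, grey, pink, purple, white} — 7 values for 7 variables — and grey appears only in J's list, so J = grey.
Among the 6 still-open variables, white fits only M (and all 6 values in {black, blue, green, pink, purple, white} must be used), so M = white.
Among the 5 still-open variables, blue fits only P (and all 5 values in {black, blue, green, pink, purple} must be used), so P = blue.

blue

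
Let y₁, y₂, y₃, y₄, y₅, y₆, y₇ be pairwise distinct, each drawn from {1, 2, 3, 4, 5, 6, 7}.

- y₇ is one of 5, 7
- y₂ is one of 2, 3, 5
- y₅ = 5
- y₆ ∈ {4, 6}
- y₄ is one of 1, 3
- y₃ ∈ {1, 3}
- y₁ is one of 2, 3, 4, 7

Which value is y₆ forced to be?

y₅ must be 5 (only option left). So y₂, y₇ can't be 5.
That leaves y₇ = 7. So y₁ can't be 7.
The 5 still-open variables draw from only 5 values {1, 2, 3, 4, 6}, so each is used; only y₆ can be 6, hence y₆ = 6.

6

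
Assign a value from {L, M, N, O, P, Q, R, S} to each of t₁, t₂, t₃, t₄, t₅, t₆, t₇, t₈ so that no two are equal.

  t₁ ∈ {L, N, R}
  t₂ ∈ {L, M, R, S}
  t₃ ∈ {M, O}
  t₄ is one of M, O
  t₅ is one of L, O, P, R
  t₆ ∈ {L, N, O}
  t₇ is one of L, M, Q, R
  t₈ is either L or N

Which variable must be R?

t₁

Among the 8 variables, P fits only t₅ (and all 8 values in {L, M, N, O, P, Q, R, S} must be used), so t₅ = P.
The 7 still-open variables draw from only 7 values {L, M, N, O, Q, R, S}, so each is used; only t₇ can be Q, hence t₇ = Q.
Among the 6 still-open variables, S fits only t₂ (and all 6 values in {L, M, N, O, R, S} must be used), so t₂ = S.
The 5 still-open variables draw from only 5 values {L, M, N, O, R}, so each is used; only t₁ can be R, hence t₁ = R.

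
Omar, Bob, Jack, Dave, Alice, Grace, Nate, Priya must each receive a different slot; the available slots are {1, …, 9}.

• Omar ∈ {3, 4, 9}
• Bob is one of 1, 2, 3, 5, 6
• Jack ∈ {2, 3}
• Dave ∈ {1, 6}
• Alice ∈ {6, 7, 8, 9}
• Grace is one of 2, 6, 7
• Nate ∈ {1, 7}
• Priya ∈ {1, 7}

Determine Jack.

The 2 variables Nate and Priya are confined to {1, 7}, which locks those values in; drop them from Bob, Dave, Alice, Grace.
Dave has just one choice, so Dave = 6. Eliminate 6 elsewhere: Bob, Alice, Grace.
That leaves Grace = 2. Remove 2 from Bob, Jack.
So Jack = 3.

3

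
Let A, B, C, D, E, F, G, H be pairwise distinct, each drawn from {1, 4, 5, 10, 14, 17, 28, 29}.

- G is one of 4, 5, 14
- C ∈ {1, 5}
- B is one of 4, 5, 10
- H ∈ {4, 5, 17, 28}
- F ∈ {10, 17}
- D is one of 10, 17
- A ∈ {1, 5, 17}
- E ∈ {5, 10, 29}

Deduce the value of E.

The 8 variables draw from only 8 values {1, 4, 5, 10, 14, 17, 28, 29}, so each is used; only G can be 14, hence G = 14.
Among the 7 still-open variables, 28 fits only H (and all 7 values in {1, 4, 5, 10, 17, 28, 29} must be used), so H = 28.
The 6 still-open variables together cover exactly {1, 4, 5, 10, 17, 29} — 6 values for 6 variables — and 4 appears only in B's list, so B = 4.
The 5 still-open variables draw from only 5 values {1, 5, 10, 17, 29}, so each is used; only E can be 29, hence E = 29.

29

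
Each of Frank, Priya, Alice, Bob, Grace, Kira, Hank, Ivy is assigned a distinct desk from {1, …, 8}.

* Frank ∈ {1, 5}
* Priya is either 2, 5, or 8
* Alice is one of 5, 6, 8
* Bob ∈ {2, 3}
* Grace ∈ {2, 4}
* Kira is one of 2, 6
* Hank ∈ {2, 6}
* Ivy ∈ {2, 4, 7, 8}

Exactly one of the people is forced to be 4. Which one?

Among the 8 variables, 1 fits only Frank (and all 8 values in {1, 2, 3, 4, 5, 6, 7, 8} must be used), so Frank = 1.
The 7 still-open variables together cover exactly {2, 3, 4, 5, 6, 7, 8} — 7 values for 7 variables — and 3 appears only in Bob's list, so Bob = 3.
The 6 still-open variables draw from only 6 values {2, 4, 5, 6, 7, 8}, so each is used; only Ivy can be 7, hence Ivy = 7.
Among the 5 still-open variables, 4 fits only Grace (and all 5 values in {2, 4, 5, 6, 8} must be used), so Grace = 4.

Grace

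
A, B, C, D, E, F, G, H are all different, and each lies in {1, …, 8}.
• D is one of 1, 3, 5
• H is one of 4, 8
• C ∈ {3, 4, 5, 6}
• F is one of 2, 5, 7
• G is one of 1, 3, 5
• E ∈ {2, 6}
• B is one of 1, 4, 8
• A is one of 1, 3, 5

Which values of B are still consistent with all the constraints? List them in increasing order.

The 8 variables together cover exactly {1, 2, 3, 4, 5, 6, 7, 8} — 8 values for 8 variables — and 7 appears only in F's list, so F = 7.
The 7 still-open variables draw from only 7 values {1, 2, 3, 4, 5, 6, 8}, so each is used; only E can be 2, hence E = 2.
Among the 6 still-open variables, 6 fits only C (and all 6 values in {1, 3, 4, 5, 6, 8} must be used), so C = 6.
The 3 variables A, D, G are confined to {1, 3, 5}, which locks those values in; drop them from B.
No further eliminations apply; B can still be any of 4, 8.

4, 8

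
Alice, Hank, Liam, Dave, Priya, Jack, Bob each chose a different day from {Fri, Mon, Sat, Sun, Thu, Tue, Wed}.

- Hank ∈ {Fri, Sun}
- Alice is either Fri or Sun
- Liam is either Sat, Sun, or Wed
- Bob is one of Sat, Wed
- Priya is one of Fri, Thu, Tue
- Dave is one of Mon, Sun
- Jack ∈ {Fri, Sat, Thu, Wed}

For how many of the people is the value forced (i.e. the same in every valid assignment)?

3

The 7 variables draw from only 7 values {Fri, Mon, Sat, Sun, Thu, Tue, Wed}, so each is used; only Dave can be Mon, hence Dave = Mon.
The 6 still-open variables draw from only 6 values {Fri, Sat, Sun, Thu, Tue, Wed}, so each is used; only Priya can be Tue, hence Priya = Tue.
The 5 still-open variables draw from only 5 values {Fri, Sat, Sun, Thu, Wed}, so each is used; only Jack can be Thu, hence Jack = Thu.
The 2 variables Alice and Hank are confined to {Fri, Sun}, which locks those values in; drop them from Liam.
Determined: Dave=Mon, Priya=Tue, Jack=Thu. The other people each still have more than one consistent value. That makes 3.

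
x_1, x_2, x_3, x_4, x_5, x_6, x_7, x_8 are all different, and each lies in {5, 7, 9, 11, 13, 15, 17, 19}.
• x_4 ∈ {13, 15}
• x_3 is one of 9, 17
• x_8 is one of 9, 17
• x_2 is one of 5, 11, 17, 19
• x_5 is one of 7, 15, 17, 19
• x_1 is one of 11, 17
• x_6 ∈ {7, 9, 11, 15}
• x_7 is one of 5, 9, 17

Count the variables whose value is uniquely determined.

The 8 variables draw from only 8 values {5, 7, 9, 11, 13, 15, 17, 19}, so each is used; only x_4 can be 13, hence x_4 = 13.
The 2 variables x_3 and x_8 are confined to {9, 17}, which locks those values in; drop them from x_1, x_2, x_5, x_6, x_7.
x_1 must be 11 (only option left). Strike 11 from x_2, x_6.
x_7's domain is down to {5}, so x_7 = 5. Strike 5 from x_2.
x_2's domain is down to {19}, so x_2 = 19. Eliminate 19 elsewhere: x_5.
Determined: x_1=11, x_2=19, x_4=13, x_7=5. The other variables each still have more than one consistent value. That makes 4.

4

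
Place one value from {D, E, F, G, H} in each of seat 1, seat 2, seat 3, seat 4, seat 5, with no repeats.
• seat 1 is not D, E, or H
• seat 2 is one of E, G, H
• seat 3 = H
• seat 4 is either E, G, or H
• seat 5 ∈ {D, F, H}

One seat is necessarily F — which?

seat 3's domain is down to {H}, so seat 3 = H. Strike H from seat 2, seat 4, seat 5.
Among the 4 still-open variables, D fits only seat 5 (and all 4 values in {D, E, F, G} must be used), so seat 5 = D.
The 3 still-open variables together cover exactly {E, F, G} — 3 values for 3 variables — and F appears only in seat 1's list, so seat 1 = F.

seat 1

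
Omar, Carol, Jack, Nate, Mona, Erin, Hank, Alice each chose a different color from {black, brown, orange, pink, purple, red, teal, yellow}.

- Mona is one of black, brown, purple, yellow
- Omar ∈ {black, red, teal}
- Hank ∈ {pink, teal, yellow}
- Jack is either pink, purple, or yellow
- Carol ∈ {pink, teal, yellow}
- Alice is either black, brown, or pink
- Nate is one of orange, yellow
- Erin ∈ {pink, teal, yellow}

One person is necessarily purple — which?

The 8 variables draw from only 8 values {black, brown, orange, pink, purple, red, teal, yellow}, so each is used; only Nate can be orange, hence Nate = orange.
The 7 still-open variables draw from only 7 values {black, brown, pink, purple, red, teal, yellow}, so each is used; only Omar can be red, hence Omar = red.
Carol, Erin, Hank between them cover only {pink, teal, yellow} — a naked triple. Remove those values from Jack, Mona, Alice.
So purple goes to Jack.

Jack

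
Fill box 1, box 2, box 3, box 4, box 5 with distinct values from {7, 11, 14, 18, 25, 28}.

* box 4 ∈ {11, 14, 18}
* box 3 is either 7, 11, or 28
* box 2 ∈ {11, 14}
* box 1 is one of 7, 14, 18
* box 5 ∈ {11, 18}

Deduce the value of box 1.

7

The 5 variables together cover exactly {7, 11, 14, 18, 28} — 5 values for 5 variables — and 28 appears only in box 3's list, so box 3 = 28.
Among the 4 still-open variables, 7 fits only box 1 (and all 4 values in {7, 11, 14, 18} must be used), so box 1 = 7.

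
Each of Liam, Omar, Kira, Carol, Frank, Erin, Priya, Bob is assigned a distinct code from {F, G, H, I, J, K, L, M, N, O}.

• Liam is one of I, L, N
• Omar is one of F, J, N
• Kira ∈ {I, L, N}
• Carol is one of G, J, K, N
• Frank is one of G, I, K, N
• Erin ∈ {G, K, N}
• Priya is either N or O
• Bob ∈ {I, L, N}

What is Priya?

The 8 variables together cover exactly {F, G, I, J, K, L, N, O} — 8 values for 8 variables — and F appears only in Omar's list, so Omar = F.
The 7 still-open variables together cover exactly {G, I, J, K, L, N, O} — 7 values for 7 variables — and J appears only in Carol's list, so Carol = J.
Among the 6 still-open variables, O fits only Priya (and all 6 values in {G, I, K, L, N, O} must be used), so Priya = O.

O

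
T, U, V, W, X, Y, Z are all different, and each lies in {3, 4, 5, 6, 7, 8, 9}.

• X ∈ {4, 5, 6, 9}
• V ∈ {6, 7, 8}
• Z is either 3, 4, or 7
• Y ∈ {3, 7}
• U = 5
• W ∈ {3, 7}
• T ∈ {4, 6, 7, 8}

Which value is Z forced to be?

4

U must be 5 (only option left). Strike 5 from X.
The 6 still-open variables draw from only 6 values {3, 4, 6, 7, 8, 9}, so each is used; only X can be 9, hence X = 9.
W and Y between them cover only {3, 7} — a naked pair. Remove those values from T, V, Z.
So Z = 4.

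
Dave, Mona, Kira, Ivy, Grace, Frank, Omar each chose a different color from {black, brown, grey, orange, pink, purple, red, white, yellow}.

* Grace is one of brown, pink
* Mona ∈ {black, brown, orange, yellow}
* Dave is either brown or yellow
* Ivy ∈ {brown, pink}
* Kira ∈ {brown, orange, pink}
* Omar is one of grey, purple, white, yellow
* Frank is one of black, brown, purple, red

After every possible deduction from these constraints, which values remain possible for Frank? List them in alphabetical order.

Ivy and Grace between them cover only {brown, pink} — a naked pair. Remove those values from Dave, Mona, Kira, Frank.
Dave has just one choice, so Dave = yellow. Eliminate yellow elsewhere: Mona, Omar.
Kira must be orange (only option left). Eliminate orange elsewhere: Mona.
Mona's domain is down to {black}, so Mona = black. Eliminate black elsewhere: Frank.
No further eliminations apply; Frank can still be any of purple, red.

purple, red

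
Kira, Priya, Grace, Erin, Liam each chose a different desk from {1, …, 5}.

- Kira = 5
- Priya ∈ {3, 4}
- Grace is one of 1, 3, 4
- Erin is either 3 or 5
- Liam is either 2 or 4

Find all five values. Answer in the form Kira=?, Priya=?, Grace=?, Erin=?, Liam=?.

Kira=5, Priya=4, Grace=1, Erin=3, Liam=2

Kira's domain is down to {5}, so Kira = 5. Remove 5 from Erin.
That leaves Erin = 3. Remove 3 from Priya, Grace.
Priya's domain is down to {4}, so Priya = 4. Strike 4 from Grace, Liam.
That leaves Grace = 1.
Liam has just one choice, so Liam = 2.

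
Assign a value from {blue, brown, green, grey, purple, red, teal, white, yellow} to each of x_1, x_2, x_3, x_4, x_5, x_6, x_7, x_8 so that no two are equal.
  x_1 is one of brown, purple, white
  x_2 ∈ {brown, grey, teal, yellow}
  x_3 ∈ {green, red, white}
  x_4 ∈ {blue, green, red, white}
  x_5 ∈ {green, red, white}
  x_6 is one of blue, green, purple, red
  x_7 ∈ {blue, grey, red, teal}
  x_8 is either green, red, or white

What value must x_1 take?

The 3 variables x_3, x_5, x_8 are confined to {green, red, white}, which locks those values in; drop them from x_1, x_4, x_6, x_7.
x_4 must be blue (only option left). So x_6, x_7 can't be blue.
x_6 must be purple (only option left). Remove purple from x_1.
So x_1 = brown.

brown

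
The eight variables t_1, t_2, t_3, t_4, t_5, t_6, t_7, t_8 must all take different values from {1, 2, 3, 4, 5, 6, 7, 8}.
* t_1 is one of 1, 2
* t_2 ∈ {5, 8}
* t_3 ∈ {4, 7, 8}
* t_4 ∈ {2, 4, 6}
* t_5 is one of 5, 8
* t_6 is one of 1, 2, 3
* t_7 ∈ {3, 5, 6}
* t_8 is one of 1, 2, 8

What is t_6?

3

The 8 variables draw from only 8 values {1, 2, 3, 4, 5, 6, 7, 8}, so each is used; only t_3 can be 7, hence t_3 = 7.
Among the 7 still-open variables, 4 fits only t_4 (and all 7 values in {1, 2, 3, 4, 5, 6, 8} must be used), so t_4 = 4.
The 6 still-open variables draw from only 6 values {1, 2, 3, 5, 6, 8}, so each is used; only t_7 can be 6, hence t_7 = 6.
The 5 still-open variables together cover exactly {1, 2, 3, 5, 8} — 5 values for 5 variables — and 3 appears only in t_6's list, so t_6 = 3.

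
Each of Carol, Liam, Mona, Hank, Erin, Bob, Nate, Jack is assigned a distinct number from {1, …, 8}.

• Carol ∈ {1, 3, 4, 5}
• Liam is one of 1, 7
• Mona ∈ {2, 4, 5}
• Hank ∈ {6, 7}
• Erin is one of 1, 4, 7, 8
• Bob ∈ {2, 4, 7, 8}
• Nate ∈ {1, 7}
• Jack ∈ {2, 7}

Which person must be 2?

The 8 variables draw from only 8 values {1, 2, 3, 4, 5, 6, 7, 8}, so each is used; only Carol can be 3, hence Carol = 3.
The 7 still-open variables draw from only 7 values {1, 2, 4, 5, 6, 7, 8}, so each is used; only Mona can be 5, hence Mona = 5.
The 6 still-open variables draw from only 6 values {1, 2, 4, 6, 7, 8}, so each is used; only Hank can be 6, hence Hank = 6.
Liam and Nate between them cover only {1, 7} — a naked pair. Remove those values from Erin, Bob, Jack.
So 2 goes to Jack.

Jack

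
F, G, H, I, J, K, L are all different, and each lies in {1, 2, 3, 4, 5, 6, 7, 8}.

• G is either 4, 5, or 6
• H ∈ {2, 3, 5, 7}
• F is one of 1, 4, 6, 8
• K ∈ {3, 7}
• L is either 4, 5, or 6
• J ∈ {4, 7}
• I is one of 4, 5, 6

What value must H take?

The 3 variables G, I, L are confined to {4, 5, 6}, which locks those values in; drop them from F, H, J.
J's domain is down to {7}, so J = 7. So H, K can't be 7.
K must be 3 (only option left). Eliminate 3 elsewhere: H.
So H = 2.

2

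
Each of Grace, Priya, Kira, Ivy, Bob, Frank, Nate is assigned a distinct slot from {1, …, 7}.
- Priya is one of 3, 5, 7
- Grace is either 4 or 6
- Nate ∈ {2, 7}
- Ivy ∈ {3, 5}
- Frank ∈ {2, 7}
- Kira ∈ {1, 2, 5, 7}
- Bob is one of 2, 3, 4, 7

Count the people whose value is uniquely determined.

3

Among the 7 variables, 1 fits only Kira (and all 7 values in {1, 2, 3, 4, 5, 6, 7} must be used), so Kira = 1.
The 6 still-open variables together cover exactly {2, 3, 4, 5, 6, 7} — 6 values for 6 variables — and 6 appears only in Grace's list, so Grace = 6.
Among the 5 still-open variables, 4 fits only Bob (and all 5 values in {2, 3, 4, 5, 7} must be used), so Bob = 4.
Frank and Nate between them cover only {2, 7} — a naked pair. Remove those values from Priya.
Determined: Grace=6, Kira=1, Bob=4. The other people each still have more than one consistent value. That makes 3.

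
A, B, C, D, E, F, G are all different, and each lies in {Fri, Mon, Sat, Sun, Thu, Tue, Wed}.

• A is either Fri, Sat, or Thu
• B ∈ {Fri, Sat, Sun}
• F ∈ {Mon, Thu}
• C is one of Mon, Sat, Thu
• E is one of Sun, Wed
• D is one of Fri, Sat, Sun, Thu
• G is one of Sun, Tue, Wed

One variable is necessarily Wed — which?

The 7 variables draw from only 7 values {Fri, Mon, Sat, Sun, Thu, Tue, Wed}, so each is used; only G can be Tue, hence G = Tue.
Among the 6 still-open variables, Wed fits only E (and all 6 values in {Fri, Mon, Sat, Sun, Thu, Wed} must be used), so E = Wed.

E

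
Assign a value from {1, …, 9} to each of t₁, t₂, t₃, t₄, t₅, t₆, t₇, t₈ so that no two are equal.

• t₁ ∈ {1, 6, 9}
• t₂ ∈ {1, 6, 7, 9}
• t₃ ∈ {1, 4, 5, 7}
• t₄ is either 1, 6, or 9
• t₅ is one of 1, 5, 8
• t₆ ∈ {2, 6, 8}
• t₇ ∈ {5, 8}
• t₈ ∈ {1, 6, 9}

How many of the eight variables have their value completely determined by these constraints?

The 8 variables together cover exactly {1, 2, 4, 5, 6, 7, 8, 9} — 8 values for 8 variables — and 2 appears only in t₆'s list, so t₆ = 2.
The 7 still-open variables together cover exactly {1, 4, 5, 6, 7, 8, 9} — 7 values for 7 variables — and 4 appears only in t₃'s list, so t₃ = 4.
Among the 6 still-open variables, 7 fits only t₂ (and all 6 values in {1, 5, 6, 7, 8, 9} must be used), so t₂ = 7.
t₁, t₄, t₈ between them cover only {1, 6, 9} — a naked triple. Remove those values from t₅.
Determined: t₂=7, t₃=4, t₆=2. The other variables each still have more than one consistent value. That makes 3.

3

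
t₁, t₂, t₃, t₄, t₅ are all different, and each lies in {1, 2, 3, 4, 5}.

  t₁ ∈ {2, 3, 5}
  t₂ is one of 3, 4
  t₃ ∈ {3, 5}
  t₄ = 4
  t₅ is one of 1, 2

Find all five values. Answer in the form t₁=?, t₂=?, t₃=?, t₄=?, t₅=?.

t₄ has just one choice, so t₄ = 4. So t₂ can't be 4.
That leaves t₂ = 3. Strike 3 from t₁, t₃.
t₃ must be 5 (only option left). Remove 5 from t₁.
t₁'s domain is down to {2}, so t₁ = 2. So t₅ can't be 2.
t₅'s domain is down to {1}, so t₅ = 1.

t₁=2, t₂=3, t₃=5, t₄=4, t₅=1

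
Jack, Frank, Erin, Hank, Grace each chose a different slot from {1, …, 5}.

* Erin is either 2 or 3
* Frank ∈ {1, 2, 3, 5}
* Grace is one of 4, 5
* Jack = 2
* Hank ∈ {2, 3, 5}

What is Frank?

1

Jack's domain is down to {2}, so Jack = 2. Eliminate 2 elsewhere: Frank, Erin, Hank.
Erin's domain is down to {3}, so Erin = 3. Remove 3 from Frank, Hank.
That leaves Hank = 5. Strike 5 from Frank, Grace.
So Frank = 1.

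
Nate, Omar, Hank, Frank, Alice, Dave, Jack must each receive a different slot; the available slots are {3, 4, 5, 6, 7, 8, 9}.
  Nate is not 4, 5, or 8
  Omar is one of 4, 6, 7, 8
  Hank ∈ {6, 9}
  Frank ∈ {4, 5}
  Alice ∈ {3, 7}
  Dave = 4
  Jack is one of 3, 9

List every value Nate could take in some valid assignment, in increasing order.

Dave must be 4 (only option left). Remove 4 from Omar, Frank.
That leaves Frank = 5.
Among the 5 still-open variables, 8 fits only Omar (and all 5 values in {3, 6, 7, 8, 9} must be used), so Omar = 8.
No further eliminations apply; Nate can still be any of 3, 6, 7, 9.

3, 6, 7, 9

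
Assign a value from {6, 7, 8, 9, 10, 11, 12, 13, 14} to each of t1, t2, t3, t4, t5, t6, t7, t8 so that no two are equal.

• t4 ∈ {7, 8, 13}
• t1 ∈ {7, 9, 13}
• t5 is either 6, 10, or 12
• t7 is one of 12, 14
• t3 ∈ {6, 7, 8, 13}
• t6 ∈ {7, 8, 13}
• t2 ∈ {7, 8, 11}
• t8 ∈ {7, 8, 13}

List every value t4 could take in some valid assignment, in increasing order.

t4, t6, t8 share exactly the 3 values {7, 8, 13}; by pigeonhole those values go to them, so strike 7, 8, 13 from t1, t2, t3.
t1 must be 9 (only option left).
t2 has just one choice, so t2 = 11.
That leaves t3 = 6. Eliminate 6 elsewhere: t5.
No further eliminations apply; t4 can still be any of 7, 8, 13.

7, 8, 13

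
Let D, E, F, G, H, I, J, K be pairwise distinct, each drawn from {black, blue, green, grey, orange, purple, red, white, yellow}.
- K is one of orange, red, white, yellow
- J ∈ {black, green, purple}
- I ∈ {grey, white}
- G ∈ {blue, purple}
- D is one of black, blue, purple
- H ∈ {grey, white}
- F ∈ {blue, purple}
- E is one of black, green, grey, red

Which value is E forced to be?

red

The 2 variables F and G are confined to {blue, purple}, which locks those values in; drop them from D, J.
D has just one choice, so D = black. Remove black from E, J.
J's domain is down to {green}, so J = green. Eliminate green elsewhere: E.
The 2 variables H and I are confined to {grey, white}, which locks those values in; drop them from E, K.
So E = red.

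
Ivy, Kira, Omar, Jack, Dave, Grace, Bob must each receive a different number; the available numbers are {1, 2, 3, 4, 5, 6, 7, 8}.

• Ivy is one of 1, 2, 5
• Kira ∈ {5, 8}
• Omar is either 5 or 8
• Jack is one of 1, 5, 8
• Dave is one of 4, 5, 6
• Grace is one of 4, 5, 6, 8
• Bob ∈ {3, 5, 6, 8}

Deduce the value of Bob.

3

Among the 7 variables, 2 fits only Ivy (and all 7 values in {1, 2, 3, 4, 5, 6, 8} must be used), so Ivy = 2.
Among the 6 still-open variables, 1 fits only Jack (and all 6 values in {1, 3, 4, 5, 6, 8} must be used), so Jack = 1.
The 5 still-open variables together cover exactly {3, 4, 5, 6, 8} — 5 values for 5 variables — and 3 appears only in Bob's list, so Bob = 3.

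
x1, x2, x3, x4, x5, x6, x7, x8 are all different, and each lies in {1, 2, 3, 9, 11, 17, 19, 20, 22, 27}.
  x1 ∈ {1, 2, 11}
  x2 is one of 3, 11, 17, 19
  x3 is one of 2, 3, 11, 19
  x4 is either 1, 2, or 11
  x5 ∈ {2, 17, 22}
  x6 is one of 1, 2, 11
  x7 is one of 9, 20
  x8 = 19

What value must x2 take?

x8 has just one choice, so x8 = 19. Strike 19 from x2, x3.
The 3 variables x1, x4, x6 are confined to {1, 2, 11}, which locks those values in; drop them from x2, x3, x5.
x3 has just one choice, so x3 = 3. Eliminate 3 elsewhere: x2.
So x2 = 17.

17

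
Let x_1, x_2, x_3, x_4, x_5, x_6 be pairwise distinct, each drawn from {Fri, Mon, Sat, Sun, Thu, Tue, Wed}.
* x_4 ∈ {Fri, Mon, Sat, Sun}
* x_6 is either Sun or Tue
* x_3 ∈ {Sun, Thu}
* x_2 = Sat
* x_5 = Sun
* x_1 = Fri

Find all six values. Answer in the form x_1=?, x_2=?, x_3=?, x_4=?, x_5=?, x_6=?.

x_1 must be Fri (only option left). Strike Fri from x_4.
x_2 has just one choice, so x_2 = Sat. Strike Sat from x_4.
x_5 must be Sun (only option left). Remove Sun from x_3, x_4, x_6.
x_6 has just one choice, so x_6 = Tue.
That leaves x_3 = Thu.
x_4 must be Mon (only option left).

x_1=Fri, x_2=Sat, x_3=Thu, x_4=Mon, x_5=Sun, x_6=Tue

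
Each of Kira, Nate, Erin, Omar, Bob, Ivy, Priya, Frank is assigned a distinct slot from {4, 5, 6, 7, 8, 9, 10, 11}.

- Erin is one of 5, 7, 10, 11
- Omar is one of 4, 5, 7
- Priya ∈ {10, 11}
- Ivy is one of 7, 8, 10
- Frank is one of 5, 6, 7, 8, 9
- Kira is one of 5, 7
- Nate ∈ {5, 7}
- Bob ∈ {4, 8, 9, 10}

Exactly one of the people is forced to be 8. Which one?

The 8 variables together cover exactly {4, 5, 6, 7, 8, 9, 10, 11} — 8 values for 8 variables — and 6 appears only in Frank's list, so Frank = 6.
The 7 still-open variables draw from only 7 values {4, 5, 7, 8, 9, 10, 11}, so each is used; only Bob can be 9, hence Bob = 9.
The 6 still-open variables draw from only 6 values {4, 5, 7, 8, 10, 11}, so each is used; only Omar can be 4, hence Omar = 4.
The 5 still-open variables draw from only 5 values {5, 7, 8, 10, 11}, so each is used; only Ivy can be 8, hence Ivy = 8.

Ivy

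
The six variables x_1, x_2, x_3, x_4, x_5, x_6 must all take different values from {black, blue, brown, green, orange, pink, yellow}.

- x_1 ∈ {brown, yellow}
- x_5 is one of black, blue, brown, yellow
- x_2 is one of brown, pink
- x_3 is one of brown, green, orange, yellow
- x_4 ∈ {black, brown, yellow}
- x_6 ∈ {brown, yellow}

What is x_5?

x_1 and x_6 between them cover only {brown, yellow} — a naked pair. Remove those values from x_2, x_3, x_4, x_5.
x_2 must be pink (only option left).
x_4 has just one choice, so x_4 = black. Eliminate black elsewhere: x_5.
So x_5 = blue.

blue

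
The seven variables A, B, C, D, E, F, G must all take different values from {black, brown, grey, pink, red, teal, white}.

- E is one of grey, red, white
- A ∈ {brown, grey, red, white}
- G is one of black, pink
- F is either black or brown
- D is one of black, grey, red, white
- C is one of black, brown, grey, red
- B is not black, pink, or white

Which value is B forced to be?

teal

Among the 7 variables, pink fits only G (and all 7 values in {black, brown, grey, pink, red, teal, white} must be used), so G = pink.
The 6 still-open variables draw from only 6 values {black, brown, grey, red, teal, white}, so each is used; only B can be teal, hence B = teal.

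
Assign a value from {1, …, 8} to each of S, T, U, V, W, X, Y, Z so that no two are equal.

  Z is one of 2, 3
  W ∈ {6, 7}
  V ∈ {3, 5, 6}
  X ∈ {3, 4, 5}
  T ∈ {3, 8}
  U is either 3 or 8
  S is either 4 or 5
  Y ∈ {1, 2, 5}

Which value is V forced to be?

6

The 8 variables draw from only 8 values {1, 2, 3, 4, 5, 6, 7, 8}, so each is used; only Y can be 1, hence Y = 1.
The 7 still-open variables together cover exactly {2, 3, 4, 5, 6, 7, 8} — 7 values for 7 variables — and 2 appears only in Z's list, so Z = 2.
Among the 6 still-open variables, 7 fits only W (and all 6 values in {3, 4, 5, 6, 7, 8} must be used), so W = 7.
The 5 still-open variables together cover exactly {3, 4, 5, 6, 8} — 5 values for 5 variables — and 6 appears only in V's list, so V = 6.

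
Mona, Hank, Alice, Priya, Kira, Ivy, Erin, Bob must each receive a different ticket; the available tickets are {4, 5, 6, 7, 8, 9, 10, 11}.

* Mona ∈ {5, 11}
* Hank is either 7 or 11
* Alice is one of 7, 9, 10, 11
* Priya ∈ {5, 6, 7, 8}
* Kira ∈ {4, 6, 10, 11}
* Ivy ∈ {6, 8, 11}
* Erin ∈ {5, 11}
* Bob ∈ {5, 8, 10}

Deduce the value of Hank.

The 8 variables together cover exactly {4, 5, 6, 7, 8, 9, 10, 11} — 8 values for 8 variables — and 4 appears only in Kira's list, so Kira = 4.
The 7 still-open variables draw from only 7 values {5, 6, 7, 8, 9, 10, 11}, so each is used; only Alice can be 9, hence Alice = 9.
The 6 still-open variables draw from only 6 values {5, 6, 7, 8, 10, 11}, so each is used; only Bob can be 10, hence Bob = 10.
Mona and Erin share exactly the 2 values {5, 11}; by pigeonhole those values go to them, so strike 5, 11 from Hank, Priya, Ivy.
So Hank = 7.

7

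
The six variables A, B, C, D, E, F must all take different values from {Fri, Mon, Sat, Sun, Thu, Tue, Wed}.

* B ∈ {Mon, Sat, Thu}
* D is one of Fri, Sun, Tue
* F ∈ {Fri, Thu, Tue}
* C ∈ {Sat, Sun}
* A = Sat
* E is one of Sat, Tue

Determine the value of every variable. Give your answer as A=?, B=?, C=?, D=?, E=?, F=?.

A=Sat, B=Mon, C=Sun, D=Fri, E=Tue, F=Thu

A must be Sat (only option left). Remove Sat from B, C, E.
C has just one choice, so C = Sun. So D can't be Sun.
E must be Tue (only option left). So D, F can't be Tue.
That leaves D = Fri. So F can't be Fri.
That leaves F = Thu. So B can't be Thu.
That leaves B = Mon.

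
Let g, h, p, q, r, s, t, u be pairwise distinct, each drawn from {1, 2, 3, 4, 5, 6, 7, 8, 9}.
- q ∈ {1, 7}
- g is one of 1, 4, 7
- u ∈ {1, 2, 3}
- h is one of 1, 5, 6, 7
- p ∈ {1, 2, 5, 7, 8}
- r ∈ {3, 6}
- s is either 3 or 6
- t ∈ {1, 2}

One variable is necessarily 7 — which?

q

The 8 variables draw from only 8 values {1, 2, 3, 4, 5, 6, 7, 8}, so each is used; only g can be 4, hence g = 4.
The 7 still-open variables together cover exactly {1, 2, 3, 5, 6, 7, 8} — 7 values for 7 variables — and 8 appears only in p's list, so p = 8.
Among the 6 still-open variables, 5 fits only h (and all 6 values in {1, 2, 3, 5, 6, 7} must be used), so h = 5.
The 5 still-open variables together cover exactly {1, 2, 3, 6, 7} — 5 values for 5 variables — and 7 appears only in q's list, so q = 7.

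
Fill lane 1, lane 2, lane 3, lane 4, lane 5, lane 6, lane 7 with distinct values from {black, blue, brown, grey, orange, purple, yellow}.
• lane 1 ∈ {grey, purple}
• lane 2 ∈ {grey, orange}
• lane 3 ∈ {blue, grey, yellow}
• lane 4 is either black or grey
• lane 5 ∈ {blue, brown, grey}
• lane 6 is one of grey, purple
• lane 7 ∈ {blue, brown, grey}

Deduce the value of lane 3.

yellow

The 7 variables draw from only 7 values {black, blue, brown, grey, orange, purple, yellow}, so each is used; only lane 4 can be black, hence lane 4 = black.
The 6 still-open variables draw from only 6 values {blue, brown, grey, orange, purple, yellow}, so each is used; only lane 2 can be orange, hence lane 2 = orange.
The 5 still-open variables together cover exactly {blue, brown, grey, purple, yellow} — 5 values for 5 variables — and yellow appears only in lane 3's list, so lane 3 = yellow.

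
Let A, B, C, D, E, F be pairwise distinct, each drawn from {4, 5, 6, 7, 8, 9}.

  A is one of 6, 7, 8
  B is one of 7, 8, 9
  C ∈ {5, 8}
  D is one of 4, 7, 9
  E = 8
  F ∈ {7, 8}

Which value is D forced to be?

4

E must be 8 (only option left). Eliminate 8 elsewhere: A, B, C, F.
F has just one choice, so F = 7. Remove 7 from A, B, D.
A must be 6 (only option left).
B has just one choice, so B = 9. Strike 9 from D.
So D = 4.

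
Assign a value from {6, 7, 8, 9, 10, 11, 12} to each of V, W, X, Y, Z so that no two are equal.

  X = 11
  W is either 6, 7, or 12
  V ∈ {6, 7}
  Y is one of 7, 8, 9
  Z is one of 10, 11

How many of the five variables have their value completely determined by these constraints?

X has just one choice, so X = 11. Remove 11 from Z.
Z has just one choice, so Z = 10.
Determined: X=11, Z=10. The other variables each still have more than one consistent value. That makes 2.

2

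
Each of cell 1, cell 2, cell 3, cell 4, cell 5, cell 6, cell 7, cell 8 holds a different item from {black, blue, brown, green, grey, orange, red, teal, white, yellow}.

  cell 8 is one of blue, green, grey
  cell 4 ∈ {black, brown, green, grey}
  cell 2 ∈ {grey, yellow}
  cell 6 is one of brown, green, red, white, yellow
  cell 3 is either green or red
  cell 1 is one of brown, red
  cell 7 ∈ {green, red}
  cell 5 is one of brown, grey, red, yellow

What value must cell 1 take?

brown

Among the 8 variables, black fits only cell 4 (and all 8 values in {black, blue, brown, green, grey, red, white, yellow} must be used), so cell 4 = black.
Among the 7 still-open variables, blue fits only cell 8 (and all 7 values in {blue, brown, green, grey, red, white, yellow} must be used), so cell 8 = blue.
The 6 still-open variables draw from only 6 values {brown, green, grey, red, white, yellow}, so each is used; only cell 6 can be white, hence cell 6 = white.
cell 3 and cell 7 share exactly the 2 values {green, red}; by pigeonhole those values go to them, so strike green, red from cell 1, cell 5.
So cell 1 = brown.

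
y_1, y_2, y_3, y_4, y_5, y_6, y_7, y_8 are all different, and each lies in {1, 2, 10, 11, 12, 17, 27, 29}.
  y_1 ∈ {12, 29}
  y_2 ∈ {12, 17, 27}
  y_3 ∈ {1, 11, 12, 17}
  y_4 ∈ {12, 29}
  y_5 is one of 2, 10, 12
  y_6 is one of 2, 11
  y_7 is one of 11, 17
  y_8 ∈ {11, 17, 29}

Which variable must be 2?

The 8 variables together cover exactly {1, 2, 10, 11, 12, 17, 27, 29} — 8 values for 8 variables — and 1 appears only in y_3's list, so y_3 = 1.
Among the 7 still-open variables, 10 fits only y_5 (and all 7 values in {2, 10, 11, 12, 17, 27, 29} must be used), so y_5 = 10.
Among the 6 still-open variables, 2 fits only y_6 (and all 6 values in {2, 11, 12, 17, 27, 29} must be used), so y_6 = 2.

y_6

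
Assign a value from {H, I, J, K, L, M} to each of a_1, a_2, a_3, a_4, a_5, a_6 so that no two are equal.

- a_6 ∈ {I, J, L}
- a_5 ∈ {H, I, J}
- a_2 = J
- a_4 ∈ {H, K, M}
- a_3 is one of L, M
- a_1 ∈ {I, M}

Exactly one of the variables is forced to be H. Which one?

a_2 must be J (only option left). Remove J from a_5, a_6.
The 5 still-open variables together cover exactly {H, I, K, L, M} — 5 values for 5 variables — and K appears only in a_4's list, so a_4 = K.
The 4 still-open variables together cover exactly {H, I, L, M} — 4 values for 4 variables — and H appears only in a_5's list, so a_5 = H.

a_5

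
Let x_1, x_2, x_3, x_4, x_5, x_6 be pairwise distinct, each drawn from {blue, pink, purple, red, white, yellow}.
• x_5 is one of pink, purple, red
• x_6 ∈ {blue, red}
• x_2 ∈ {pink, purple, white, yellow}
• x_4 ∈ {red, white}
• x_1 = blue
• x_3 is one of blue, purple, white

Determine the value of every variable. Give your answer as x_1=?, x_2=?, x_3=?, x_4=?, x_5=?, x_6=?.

x_1=blue, x_2=yellow, x_3=purple, x_4=white, x_5=pink, x_6=red

x_1 must be blue (only option left). Remove blue from x_3, x_6.
x_6 must be red (only option left). Eliminate red elsewhere: x_4, x_5.
x_4 has just one choice, so x_4 = white. So x_2, x_3 can't be white.
x_3's domain is down to {purple}, so x_3 = purple. So x_2, x_5 can't be purple.
That leaves x_5 = pink. Eliminate pink elsewhere: x_2.
x_2 has just one choice, so x_2 = yellow.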